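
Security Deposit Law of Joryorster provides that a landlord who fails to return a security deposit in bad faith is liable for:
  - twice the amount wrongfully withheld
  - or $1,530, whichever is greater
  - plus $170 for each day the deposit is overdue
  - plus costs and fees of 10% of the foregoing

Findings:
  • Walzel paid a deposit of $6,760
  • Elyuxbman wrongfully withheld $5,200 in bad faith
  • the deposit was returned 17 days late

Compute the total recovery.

Doubled: 2 × $5,200 = $10,400
Minimum $1,530: $10,400 meets the minimum, no increase.
Late-return penalty: 17 × $170 = $2,890
Damages plus late penalty: $10,400 + $2,890 = $13,290
Costs and fees: 10% of $13,290 = $1,329
Total recovery: $13,290 + $1,329 = $14,619

$14,619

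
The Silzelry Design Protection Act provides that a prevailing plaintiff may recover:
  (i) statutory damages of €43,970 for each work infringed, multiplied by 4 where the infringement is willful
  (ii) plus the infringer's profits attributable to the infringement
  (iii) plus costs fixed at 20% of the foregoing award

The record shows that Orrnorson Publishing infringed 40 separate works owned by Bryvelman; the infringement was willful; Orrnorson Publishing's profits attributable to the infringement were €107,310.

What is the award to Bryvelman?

€8,571,012

Statutory damages: 40 × €43,970 = €1,758,800
Multiplied by 4: 4 × €1,758,800 = €7,035,200
Combined award: €7,035,200 + €107,310 = €7,142,510
Costs: 20% of €7,142,510 = €1,428,502
Award plus costs: €7,142,510 + €1,428,502 = €8,571,012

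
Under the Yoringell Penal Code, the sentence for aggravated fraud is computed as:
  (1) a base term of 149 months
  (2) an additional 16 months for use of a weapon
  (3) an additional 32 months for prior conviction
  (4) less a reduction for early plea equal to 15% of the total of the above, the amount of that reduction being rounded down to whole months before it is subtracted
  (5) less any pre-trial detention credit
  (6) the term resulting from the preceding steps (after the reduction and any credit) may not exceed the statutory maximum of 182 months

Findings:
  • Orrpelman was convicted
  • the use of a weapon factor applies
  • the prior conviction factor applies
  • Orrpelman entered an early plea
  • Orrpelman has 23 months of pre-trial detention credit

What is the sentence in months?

Use of a weapon enhancement: +16 months
Prior conviction enhancement: +32 months
Adjusted term: 149 months + 16 months + 32 months = 197 months
Early plea reduction: 15% of 197 months = 29 months (rounded down)
After reduction: 197 − 29 = 168 months
Less pre-trial detention credit: 168 months − 23 months = 145 months
Cap at 182 months: 145 months is within the cap, no reduction.

145 months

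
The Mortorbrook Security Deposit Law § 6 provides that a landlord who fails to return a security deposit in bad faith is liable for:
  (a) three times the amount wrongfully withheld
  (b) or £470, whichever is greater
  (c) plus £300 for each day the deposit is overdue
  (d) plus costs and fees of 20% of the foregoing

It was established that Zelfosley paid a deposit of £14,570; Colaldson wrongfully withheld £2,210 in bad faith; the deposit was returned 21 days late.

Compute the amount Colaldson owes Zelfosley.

Trebled: 3 × £2,210 = £6,630
Minimum £470: £6,630 meets the minimum, no increase.
Late-return penalty: 21 × £300 = £6,300
Damages plus late penalty: £6,630 + £6,300 = £12,930
Costs and fees: 20% of £12,930 = £2,586
Total recovery: £12,930 + £2,586 = £15,516

£15,516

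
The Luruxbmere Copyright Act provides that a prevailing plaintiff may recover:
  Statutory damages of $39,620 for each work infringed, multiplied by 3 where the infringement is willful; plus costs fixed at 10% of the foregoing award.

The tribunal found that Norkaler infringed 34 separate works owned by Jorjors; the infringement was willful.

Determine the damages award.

$4,445,364

Statutory damages: 34 × $39,620 = $1,347,080
Trebled: 3 × $1,347,080 = $4,041,240
Costs: 10% of $4,041,240 = $404,124
Award plus costs: $4,041,240 + $404,124 = $4,445,364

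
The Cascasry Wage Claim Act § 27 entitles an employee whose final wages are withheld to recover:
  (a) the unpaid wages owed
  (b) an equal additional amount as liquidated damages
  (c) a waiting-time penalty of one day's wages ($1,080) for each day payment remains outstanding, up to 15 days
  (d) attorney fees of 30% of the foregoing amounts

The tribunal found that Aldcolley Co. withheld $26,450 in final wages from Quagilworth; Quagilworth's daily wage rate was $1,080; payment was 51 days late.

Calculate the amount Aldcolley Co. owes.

Liquidated damages (equal amount): $26,450
Penalty days: min(51, 15) = 15
Waiting-time penalty: 15 × $1,080 = $16,200
Subtotal: $26,450 + $26,450 + $16,200 = $69,100
Attorney fees: 30% of $69,100 = $20,730
Total award: $69,100 + $20,730 = $89,830

Total award: $89,830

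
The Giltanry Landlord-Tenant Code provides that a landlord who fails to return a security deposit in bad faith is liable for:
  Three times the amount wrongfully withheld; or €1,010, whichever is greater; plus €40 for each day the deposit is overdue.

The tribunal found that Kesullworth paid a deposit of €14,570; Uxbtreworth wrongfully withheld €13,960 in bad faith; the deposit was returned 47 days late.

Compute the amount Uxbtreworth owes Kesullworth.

€43,760

Trebled: 3 × €13,960 = €41,880
Minimum €1,010: €41,880 meets the minimum, no increase.
Late-return penalty: 47 × €40 = €1,880
Damages plus late penalty: €41,880 + €1,880 = €43,760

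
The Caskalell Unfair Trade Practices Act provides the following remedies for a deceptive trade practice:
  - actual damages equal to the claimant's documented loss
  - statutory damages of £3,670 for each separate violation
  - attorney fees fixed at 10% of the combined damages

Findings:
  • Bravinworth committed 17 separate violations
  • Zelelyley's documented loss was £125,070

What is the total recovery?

Statutory damages: 17 × £3,670 = £62,390
Combined damages: £125,070 + £62,390 = £187,460
Attorney fees: 10% of £187,460 = £18,746
Total recovery: £187,460 + £18,746 = £206,206

£206,206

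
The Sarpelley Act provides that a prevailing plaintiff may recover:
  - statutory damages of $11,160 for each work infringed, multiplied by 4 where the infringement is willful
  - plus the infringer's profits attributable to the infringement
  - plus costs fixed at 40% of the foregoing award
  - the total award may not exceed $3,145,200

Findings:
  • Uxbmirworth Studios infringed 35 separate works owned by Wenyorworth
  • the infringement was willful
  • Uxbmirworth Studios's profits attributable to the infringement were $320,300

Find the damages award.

$2,635,780

Statutory damages: 35 × $11,160 = $390,600
Multiplied by 4: 4 × $390,600 = $1,562,400
Combined award: $1,562,400 + $320,300 = $1,882,700
Costs: 40% of $1,882,700 = $753,080
Award plus costs: $1,882,700 + $753,080 = $2,635,780
Cap at $3,145,200: $2,635,780 is within the cap, no reduction.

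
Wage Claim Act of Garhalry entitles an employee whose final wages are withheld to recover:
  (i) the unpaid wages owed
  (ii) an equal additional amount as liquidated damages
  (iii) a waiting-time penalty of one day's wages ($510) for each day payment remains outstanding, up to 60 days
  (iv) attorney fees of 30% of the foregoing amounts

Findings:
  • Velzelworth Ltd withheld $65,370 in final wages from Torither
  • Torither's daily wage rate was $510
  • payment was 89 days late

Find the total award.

Liquidated damages (equal amount): $65,370
Penalty days: min(89, 60) = 60
Waiting-time penalty: 60 × $510 = $30,600
Subtotal: $65,370 + $65,370 + $30,600 = $161,340
Attorney fees: 30% of $161,340 = $48,402
Total award: $161,340 + $48,402 = $209,742

$209,742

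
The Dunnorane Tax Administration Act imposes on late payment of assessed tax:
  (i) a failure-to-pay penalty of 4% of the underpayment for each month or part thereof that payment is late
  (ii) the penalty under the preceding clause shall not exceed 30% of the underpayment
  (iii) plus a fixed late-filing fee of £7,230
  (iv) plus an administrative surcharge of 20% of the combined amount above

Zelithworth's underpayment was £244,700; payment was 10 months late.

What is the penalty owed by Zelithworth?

£96,768

Accrued rate: 4% × 10 = 40%, capped at 30% → 30%
Failure-to-pay penalty: 30% of £244,700 = £73,410
Penalty before surcharge: £73,410 + £7,230 = £80,640
Administrative surcharge: 20% of £80,640 = £16,128
Total penalty: £80,640 + £16,128 = £96,768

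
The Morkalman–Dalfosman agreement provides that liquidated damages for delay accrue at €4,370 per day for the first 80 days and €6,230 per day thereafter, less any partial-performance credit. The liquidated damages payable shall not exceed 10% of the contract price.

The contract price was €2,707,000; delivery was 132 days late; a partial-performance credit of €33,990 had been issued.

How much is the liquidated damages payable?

€270,700

First 80 days: 80 × €4,370 = €349,600
Remaining days: (132 − 80) × €6,230 = €323,960
Accrued per-day damages: €349,600 + €323,960 = €673,560
Less partial-performance credit: €673,560 − €33,990 = €639,570
Cap: 10% of €2,707,000 = €270,700
Cap at €270,700: €639,570 exceeds the cap → €270,700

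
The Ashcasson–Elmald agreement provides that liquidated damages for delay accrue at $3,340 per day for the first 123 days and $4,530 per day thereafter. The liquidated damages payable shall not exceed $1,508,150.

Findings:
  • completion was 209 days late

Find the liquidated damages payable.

Liquidated damages: $800,400

First 123 days: 123 × $3,340 = $410,820
Remaining days: (209 − 123) × $4,530 = $389,580
Accrued per-day damages: $410,820 + $389,580 = $800,400
Cap at $1,508,150: $800,400 is within the cap, no reduction.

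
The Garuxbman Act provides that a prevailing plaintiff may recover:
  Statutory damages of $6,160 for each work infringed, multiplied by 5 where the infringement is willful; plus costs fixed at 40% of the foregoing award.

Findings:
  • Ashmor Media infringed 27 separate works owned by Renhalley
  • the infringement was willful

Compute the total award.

Statutory damages: 27 × $6,160 = $166,320
Multiplied by 5: 5 × $166,320 = $831,600
Costs: 40% of $831,600 = $332,640
Award plus costs: $831,600 + $332,640 = $1,164,240

Award: $1,164,240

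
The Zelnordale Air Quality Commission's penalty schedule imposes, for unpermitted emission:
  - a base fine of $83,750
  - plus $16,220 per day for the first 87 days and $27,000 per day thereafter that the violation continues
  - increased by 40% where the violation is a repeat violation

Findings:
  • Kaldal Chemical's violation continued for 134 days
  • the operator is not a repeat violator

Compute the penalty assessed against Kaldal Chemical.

First 87 days: 87 × $16,220 = $1,411,140
Remaining days: (134 − 87) × $27,000 = $1,269,000
Per-day component: $1,411,140 + $1,269,000 = $2,680,140
Base plus per-day: $83,750 + $2,680,140 = $2,763,890
The operator is not a repeat violator: no 40% increase.

$2,763,890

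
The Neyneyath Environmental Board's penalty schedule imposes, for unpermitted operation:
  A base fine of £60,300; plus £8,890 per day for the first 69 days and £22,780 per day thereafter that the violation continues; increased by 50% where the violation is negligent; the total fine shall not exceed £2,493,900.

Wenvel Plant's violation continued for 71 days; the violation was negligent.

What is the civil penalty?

£1,078,905

First 69 days: 69 × £8,890 = £613,410
Remaining days: (71 − 69) × £22,780 = £45,560
Per-day component: £613,410 + £45,560 = £658,970
Base plus per-day: £60,300 + £658,970 = £719,270
Enhancement: 50% of £719,270 = £359,635
Enhanced fine: £719,270 + £359,635 = £1,078,905
Cap at £2,493,900: £1,078,905 is within the cap, no reduction.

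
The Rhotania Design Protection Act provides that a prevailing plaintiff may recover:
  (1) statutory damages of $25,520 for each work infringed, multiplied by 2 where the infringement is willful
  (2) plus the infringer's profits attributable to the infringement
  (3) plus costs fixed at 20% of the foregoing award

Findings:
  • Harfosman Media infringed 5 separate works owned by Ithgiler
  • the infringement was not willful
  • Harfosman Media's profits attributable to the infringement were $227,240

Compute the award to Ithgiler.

Statutory damages: 5 × $25,520 = $127,600
Infringement not willful: no ×2 enhancement.
Combined award: $127,600 + $227,240 = $354,840
Costs: 20% of $354,840 = $70,968
Award plus costs: $354,840 + $70,968 = $425,808

Award: $425,808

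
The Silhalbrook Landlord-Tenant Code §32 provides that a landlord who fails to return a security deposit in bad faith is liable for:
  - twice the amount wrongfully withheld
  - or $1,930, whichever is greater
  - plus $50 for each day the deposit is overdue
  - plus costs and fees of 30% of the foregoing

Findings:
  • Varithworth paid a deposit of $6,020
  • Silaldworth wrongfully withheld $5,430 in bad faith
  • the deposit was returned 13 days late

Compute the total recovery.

Doubled: 2 × $5,430 = $10,860
Minimum $1,930: $10,860 meets the minimum, no increase.
Late-return penalty: 13 × $50 = $650
Damages plus late penalty: $10,860 + $650 = $11,510
Costs and fees: 30% of $11,510 = $3,453
Total recovery: $11,510 + $3,453 = $14,963

$14,963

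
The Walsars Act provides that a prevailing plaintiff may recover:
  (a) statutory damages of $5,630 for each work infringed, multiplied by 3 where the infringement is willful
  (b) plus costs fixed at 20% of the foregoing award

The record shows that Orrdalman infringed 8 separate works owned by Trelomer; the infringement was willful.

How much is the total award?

$162,144

Statutory damages: 8 × $5,630 = $45,040
Trebled: 3 × $45,040 = $135,120
Costs: 20% of $135,120 = $27,024
Award plus costs: $135,120 + $27,024 = $162,144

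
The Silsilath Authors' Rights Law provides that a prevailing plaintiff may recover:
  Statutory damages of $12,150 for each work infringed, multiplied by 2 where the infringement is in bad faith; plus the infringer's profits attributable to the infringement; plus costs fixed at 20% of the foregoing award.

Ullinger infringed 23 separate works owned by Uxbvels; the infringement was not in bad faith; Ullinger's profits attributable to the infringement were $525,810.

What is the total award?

$966,312

Statutory damages: 23 × $12,150 = $279,450
Infringement not in bad faith: no ×2 enhancement.
Combined award: $279,450 + $525,810 = $805,260
Costs: 20% of $805,260 = $161,052
Award plus costs: $805,260 + $161,052 = $966,312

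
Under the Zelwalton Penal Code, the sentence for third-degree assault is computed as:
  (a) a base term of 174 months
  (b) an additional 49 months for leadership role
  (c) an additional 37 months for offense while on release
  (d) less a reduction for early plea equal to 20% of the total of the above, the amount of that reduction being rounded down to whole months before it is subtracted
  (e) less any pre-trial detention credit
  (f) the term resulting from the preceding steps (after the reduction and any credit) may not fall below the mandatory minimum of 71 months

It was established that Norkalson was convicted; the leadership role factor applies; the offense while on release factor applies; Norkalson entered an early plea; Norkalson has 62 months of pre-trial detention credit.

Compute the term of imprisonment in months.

Leadership role enhancement: +49 months
Offense while on release enhancement: +37 months
Adjusted term: 174 months + 49 months + 37 months = 260 months
Early plea reduction: 20% of 260 months = 52 months (rounded down)
After reduction: 260 − 52 = 208 months
Less pre-trial detention credit: 208 months − 62 months = 146 months
Minimum 71 months: 146 months meets the minimum, no increase.

Sentence: 146 months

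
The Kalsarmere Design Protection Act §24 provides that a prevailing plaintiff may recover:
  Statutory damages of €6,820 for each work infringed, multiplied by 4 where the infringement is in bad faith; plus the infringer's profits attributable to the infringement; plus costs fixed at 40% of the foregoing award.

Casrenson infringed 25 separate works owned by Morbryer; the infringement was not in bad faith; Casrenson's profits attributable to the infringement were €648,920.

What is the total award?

Statutory damages: 25 × €6,820 = €170,500
Infringement not in bad faith: no ×4 enhancement.
Combined award: €170,500 + €648,920 = €819,420
Costs: 40% of €819,420 = €327,768
Award plus costs: €819,420 + €327,768 = €1,147,188

€1,147,188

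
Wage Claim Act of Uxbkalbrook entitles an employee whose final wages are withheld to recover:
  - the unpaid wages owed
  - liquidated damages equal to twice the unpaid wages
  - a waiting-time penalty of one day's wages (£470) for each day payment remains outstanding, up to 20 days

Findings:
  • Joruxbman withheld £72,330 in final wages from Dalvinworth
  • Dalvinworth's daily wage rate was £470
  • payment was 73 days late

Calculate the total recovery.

£226,390

Doubled: 2 × £72,330 = £144,660
Penalty days: min(73, 20) = 20
Waiting-time penalty: 20 × £470 = £9,400
Total award: £72,330 + £144,660 + £9,400 = £226,390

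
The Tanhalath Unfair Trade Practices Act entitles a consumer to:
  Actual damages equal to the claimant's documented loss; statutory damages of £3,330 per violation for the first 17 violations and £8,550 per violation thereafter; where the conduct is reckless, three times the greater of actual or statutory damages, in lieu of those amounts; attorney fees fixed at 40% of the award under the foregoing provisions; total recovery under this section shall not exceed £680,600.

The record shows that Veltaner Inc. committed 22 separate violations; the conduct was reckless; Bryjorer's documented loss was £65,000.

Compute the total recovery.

First 17 violations: 17 × £3,330 = £56,610
Remaining violations: (22 − 17) × £8,550 = £42,750
Statutory damages: £56,610 + £42,750 = £99,360
Greater of actual damages (£65,000) or statutory damages (£99,360): £99,360
Trebled: 3 × £99,360 = £298,080
Attorney fees: 40% of £298,080 = £119,232
Total before cap: £298,080 + £119,232 = £417,312
Cap at £680,600: £417,312 is within the cap, no reduction.

£417,312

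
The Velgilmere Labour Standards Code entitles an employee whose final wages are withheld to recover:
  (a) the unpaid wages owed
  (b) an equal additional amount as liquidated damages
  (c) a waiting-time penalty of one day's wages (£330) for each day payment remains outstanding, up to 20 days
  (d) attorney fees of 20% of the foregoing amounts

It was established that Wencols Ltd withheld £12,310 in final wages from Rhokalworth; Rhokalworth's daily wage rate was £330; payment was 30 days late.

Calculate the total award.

£37,464

Liquidated damages (equal amount): £12,310
Penalty days: min(30, 20) = 20
Waiting-time penalty: 20 × £330 = £6,600
Subtotal: £12,310 + £12,310 + £6,600 = £31,220
Attorney fees: 20% of £31,220 = £6,244
Total award: £31,220 + £6,244 = £37,464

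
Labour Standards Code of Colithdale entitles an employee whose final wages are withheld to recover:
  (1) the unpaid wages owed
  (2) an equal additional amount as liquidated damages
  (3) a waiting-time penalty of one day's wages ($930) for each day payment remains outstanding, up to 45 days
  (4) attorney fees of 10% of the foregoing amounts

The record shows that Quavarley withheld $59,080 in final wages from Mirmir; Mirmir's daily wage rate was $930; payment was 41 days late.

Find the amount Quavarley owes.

Liquidated damages (equal amount): $59,080
Penalty days: min(41, 45) = 41
Waiting-time penalty: 41 × $930 = $38,130
Subtotal: $59,080 + $59,080 + $38,130 = $156,290
Attorney fees: 10% of $156,290 = $15,629
Total award: $156,290 + $15,629 = $171,919

$171,919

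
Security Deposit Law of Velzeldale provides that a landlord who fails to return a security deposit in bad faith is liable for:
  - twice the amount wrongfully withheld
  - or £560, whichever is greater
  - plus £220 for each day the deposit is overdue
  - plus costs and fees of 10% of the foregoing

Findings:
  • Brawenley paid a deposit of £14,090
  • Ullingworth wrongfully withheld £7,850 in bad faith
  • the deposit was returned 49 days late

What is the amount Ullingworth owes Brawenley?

Doubled: 2 × £7,850 = £15,700
Minimum £560: £15,700 meets the minimum, no increase.
Late-return penalty: 49 × £220 = £10,780
Damages plus late penalty: £15,700 + £10,780 = £26,480
Costs and fees: 10% of £26,480 = £2,648
Total recovery: £26,480 + £2,648 = £29,128

Recovery: £29,128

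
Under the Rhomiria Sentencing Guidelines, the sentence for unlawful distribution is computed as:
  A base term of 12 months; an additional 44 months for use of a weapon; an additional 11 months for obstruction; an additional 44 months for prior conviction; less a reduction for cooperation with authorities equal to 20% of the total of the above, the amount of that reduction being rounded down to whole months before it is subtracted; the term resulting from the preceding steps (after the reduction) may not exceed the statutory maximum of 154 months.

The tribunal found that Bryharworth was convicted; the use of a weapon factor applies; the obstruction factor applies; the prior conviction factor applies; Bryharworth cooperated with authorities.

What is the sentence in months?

Use of a weapon enhancement: +44 months
Obstruction enhancement: +11 months
Prior conviction enhancement: +44 months
Adjusted term: 12 months + 44 months + 11 months + 44 months = 111 months
Cooperation with authorities reduction: 20% of 111 months = 22 months (rounded down)
After reduction: 111 − 22 = 89 months
Cap at 154 months: 89 months is within the cap, no reduction.

89 months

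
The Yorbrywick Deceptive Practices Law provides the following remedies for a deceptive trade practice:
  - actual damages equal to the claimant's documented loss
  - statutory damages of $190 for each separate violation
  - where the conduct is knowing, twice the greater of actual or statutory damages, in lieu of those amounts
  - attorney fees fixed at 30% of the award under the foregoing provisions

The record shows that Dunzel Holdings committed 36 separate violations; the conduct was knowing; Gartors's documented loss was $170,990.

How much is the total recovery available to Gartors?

Statutory damages: 36 × $190 = $6,840
Greater of actual damages ($170,990) or statutory damages ($6,840): $170,990
Doubled: 2 × $170,990 = $341,980
Attorney fees: 30% of $341,980 = $102,594
Total recovery: $341,980 + $102,594 = $444,574

$444,574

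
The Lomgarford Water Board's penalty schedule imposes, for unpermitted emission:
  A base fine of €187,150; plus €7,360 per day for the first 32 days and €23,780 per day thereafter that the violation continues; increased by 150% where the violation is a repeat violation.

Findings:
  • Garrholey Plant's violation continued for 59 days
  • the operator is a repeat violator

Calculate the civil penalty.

First 32 days: 32 × €7,360 = €235,520
Remaining days: (59 − 32) × €23,780 = €642,060
Per-day component: €235,520 + €642,060 = €877,580
Base plus per-day: €187,150 + €877,580 = €1,064,730
Enhancement: 150% of €1,064,730 = €1,597,095
Enhanced fine: €1,064,730 + €1,597,095 = €2,661,825

€2,661,825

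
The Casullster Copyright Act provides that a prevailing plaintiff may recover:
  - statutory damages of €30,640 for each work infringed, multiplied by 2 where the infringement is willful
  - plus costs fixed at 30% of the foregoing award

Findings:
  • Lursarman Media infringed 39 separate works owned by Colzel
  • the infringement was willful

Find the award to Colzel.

€3,106,896

Statutory damages: 39 × €30,640 = €1,194,960
Doubled: 2 × €1,194,960 = €2,389,920
Costs: 30% of €2,389,920 = €716,976
Award plus costs: €2,389,920 + €716,976 = €3,106,896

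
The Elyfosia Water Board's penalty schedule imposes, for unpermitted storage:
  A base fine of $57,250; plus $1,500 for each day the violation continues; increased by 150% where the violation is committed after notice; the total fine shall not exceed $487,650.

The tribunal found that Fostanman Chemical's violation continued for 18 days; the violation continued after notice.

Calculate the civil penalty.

Per-day component: 18 × $1,500 = $27,000
Base plus per-day: $57,250 + $27,000 = $84,250
Enhancement: 150% of $84,250 = $126,375
Enhanced fine: $84,250 + $126,375 = $210,625
Cap at $487,650: $210,625 is within the cap, no reduction.

Civil penalty: $210,625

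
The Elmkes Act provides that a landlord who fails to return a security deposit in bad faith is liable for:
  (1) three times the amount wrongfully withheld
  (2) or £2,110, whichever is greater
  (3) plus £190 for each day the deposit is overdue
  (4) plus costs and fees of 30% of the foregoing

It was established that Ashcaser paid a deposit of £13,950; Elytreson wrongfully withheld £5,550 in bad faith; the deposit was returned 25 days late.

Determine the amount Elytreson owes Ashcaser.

Trebled: 3 × £5,550 = £16,650
Minimum £2,110: £16,650 meets the minimum, no increase.
Late-return penalty: 25 × £190 = £4,750
Damages plus late penalty: £16,650 + £4,750 = £21,400
Costs and fees: 30% of £21,400 = £6,420
Total recovery: £21,400 + £6,420 = £27,820

£27,820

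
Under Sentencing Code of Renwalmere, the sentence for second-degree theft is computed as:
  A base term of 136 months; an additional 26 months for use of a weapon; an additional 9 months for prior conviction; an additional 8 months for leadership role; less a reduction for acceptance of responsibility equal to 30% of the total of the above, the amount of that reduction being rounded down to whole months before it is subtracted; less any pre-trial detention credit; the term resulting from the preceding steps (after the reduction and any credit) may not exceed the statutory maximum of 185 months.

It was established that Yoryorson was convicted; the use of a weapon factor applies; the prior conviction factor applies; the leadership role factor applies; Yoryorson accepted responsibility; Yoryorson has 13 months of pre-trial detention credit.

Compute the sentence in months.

113 months

Use of a weapon enhancement: +26 months
Prior conviction enhancement: +9 months
Leadership role enhancement: +8 months
Adjusted term: 136 months + 26 months + 9 months + 8 months = 179 months
Acceptance of responsibility reduction: 30% of 179 months = 53 months (rounded down)
After reduction: 179 − 53 = 126 months
Less pre-trial detention credit: 126 months − 13 months = 113 months
Cap at 185 months: 113 months is within the cap, no reduction.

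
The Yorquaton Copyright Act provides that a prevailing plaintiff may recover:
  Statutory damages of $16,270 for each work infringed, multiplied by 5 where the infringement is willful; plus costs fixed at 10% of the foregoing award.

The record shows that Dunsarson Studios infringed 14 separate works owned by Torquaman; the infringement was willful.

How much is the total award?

$1,252,790

Statutory damages: 14 × $16,270 = $227,780
Multiplied by 5: 5 × $227,780 = $1,138,900
Costs: 10% of $1,138,900 = $113,890
Award plus costs: $1,138,900 + $113,890 = $1,252,790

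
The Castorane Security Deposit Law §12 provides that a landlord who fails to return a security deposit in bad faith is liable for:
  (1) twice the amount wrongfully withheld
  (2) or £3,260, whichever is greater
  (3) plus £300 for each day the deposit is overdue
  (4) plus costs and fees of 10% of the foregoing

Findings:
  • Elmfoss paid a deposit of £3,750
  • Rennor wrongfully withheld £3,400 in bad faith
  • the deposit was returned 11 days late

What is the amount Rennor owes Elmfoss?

Doubled: 2 × £3,400 = £6,800
Minimum £3,260: £6,800 meets the minimum, no increase.
Late-return penalty: 11 × £300 = £3,300
Damages plus late penalty: £6,800 + £3,300 = £10,100
Costs and fees: 10% of £10,100 = £1,010
Total recovery: £10,100 + £1,010 = £11,110

Recovery: £11,110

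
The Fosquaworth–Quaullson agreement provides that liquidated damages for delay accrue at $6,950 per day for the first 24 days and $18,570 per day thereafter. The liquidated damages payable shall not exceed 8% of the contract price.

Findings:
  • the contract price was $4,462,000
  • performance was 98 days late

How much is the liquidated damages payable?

First 24 days: 24 × $6,950 = $166,800
Remaining days: (98 − 24) × $18,570 = $1,374,180
Accrued per-day damages: $166,800 + $1,374,180 = $1,540,980
Cap: 8% of $4,462,000 = $356,960
Cap at $356,960: $1,540,980 exceeds the cap → $356,960

$356,960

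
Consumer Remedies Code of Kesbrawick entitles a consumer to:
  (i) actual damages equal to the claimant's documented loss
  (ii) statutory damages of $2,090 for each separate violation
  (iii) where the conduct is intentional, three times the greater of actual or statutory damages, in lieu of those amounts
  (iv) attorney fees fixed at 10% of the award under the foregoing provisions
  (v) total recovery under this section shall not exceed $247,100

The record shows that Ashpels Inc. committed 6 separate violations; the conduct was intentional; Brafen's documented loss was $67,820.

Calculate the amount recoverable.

Statutory damages: 6 × $2,090 = $12,540
Greater of actual damages ($67,820) or statutory damages ($12,540): $67,820
Trebled: 3 × $67,820 = $203,460
Attorney fees: 10% of $203,460 = $20,346
Total before cap: $203,460 + $20,346 = $223,806
Cap at $247,100: $223,806 is within the cap, no reduction.

$223,806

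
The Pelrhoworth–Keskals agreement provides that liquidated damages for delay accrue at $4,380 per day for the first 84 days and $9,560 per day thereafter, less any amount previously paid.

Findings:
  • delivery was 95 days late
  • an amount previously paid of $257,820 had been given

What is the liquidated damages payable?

$215,260

First 84 days: 84 × $4,380 = $367,920
Remaining days: (95 − 84) × $9,560 = $105,160
Accrued per-day damages: $367,920 + $105,160 = $473,080
Less amount previously paid: $473,080 − $257,820 = $215,260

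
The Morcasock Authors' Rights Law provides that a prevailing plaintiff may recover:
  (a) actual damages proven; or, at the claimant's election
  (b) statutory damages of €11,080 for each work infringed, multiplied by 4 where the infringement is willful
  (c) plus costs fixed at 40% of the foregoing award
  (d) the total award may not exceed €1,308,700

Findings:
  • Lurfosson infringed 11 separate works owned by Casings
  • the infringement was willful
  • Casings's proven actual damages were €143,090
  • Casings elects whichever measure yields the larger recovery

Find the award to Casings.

€682,528

Statutory damages: 11 × €11,080 = €121,880
Multiplied by 4: 4 × €121,880 = €487,520
Greater of actual damages (€143,090) or enhanced statutory damages (€487,520): €487,520
Costs: 40% of €487,520 = €195,008
Award plus costs: €487,520 + €195,008 = €682,528
Cap at €1,308,700: €682,528 is within the cap, no reduction.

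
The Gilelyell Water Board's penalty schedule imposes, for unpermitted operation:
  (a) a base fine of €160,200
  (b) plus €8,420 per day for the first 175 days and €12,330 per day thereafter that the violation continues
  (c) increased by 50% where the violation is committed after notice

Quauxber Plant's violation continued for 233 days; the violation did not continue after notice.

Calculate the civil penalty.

€2,348,840

First 175 days: 175 × €8,420 = €1,473,500
Remaining days: (233 − 175) × €12,330 = €715,140
Per-day component: €1,473,500 + €715,140 = €2,188,640
Base plus per-day: €160,200 + €2,188,640 = €2,348,840
The violation did not continue after notice: no 50% increase.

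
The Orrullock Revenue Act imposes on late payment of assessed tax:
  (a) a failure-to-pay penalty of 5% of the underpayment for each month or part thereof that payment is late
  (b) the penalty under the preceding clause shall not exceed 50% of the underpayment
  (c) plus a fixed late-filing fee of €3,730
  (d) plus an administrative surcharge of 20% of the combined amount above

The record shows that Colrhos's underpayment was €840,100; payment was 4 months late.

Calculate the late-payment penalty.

€206,100

Accrued rate: 5% × 4 = 20%, capped at 50% → 20%
Failure-to-pay penalty: 20% of €840,100 = €168,020
Penalty before surcharge: €168,020 + €3,730 = €171,750
Administrative surcharge: 20% of €171,750 = €34,350
Total penalty: €171,750 + €34,350 = €206,100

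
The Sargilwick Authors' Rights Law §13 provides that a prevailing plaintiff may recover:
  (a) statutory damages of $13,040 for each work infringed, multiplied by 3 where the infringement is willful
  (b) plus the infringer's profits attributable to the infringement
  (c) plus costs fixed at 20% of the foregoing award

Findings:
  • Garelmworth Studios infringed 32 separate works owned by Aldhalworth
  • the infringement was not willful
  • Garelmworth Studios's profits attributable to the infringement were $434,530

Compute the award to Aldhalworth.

$1,022,172

Statutory damages: 32 × $13,040 = $417,280
Infringement not willful: no ×3 enhancement.
Combined award: $417,280 + $434,530 = $851,810
Costs: 20% of $851,810 = $170,362
Award plus costs: $851,810 + $170,362 = $1,022,172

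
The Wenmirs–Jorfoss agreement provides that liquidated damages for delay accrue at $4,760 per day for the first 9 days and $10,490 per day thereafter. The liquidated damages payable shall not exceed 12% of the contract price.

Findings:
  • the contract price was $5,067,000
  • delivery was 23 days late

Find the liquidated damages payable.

First 9 days: 9 × $4,760 = $42,840
Remaining days: (23 − 9) × $10,490 = $146,860
Accrued per-day damages: $42,840 + $146,860 = $189,700
Cap: 12% of $5,067,000 = $608,040
Cap at $608,040: $189,700 is within the cap, no reduction.

Liquidated damages: $189,700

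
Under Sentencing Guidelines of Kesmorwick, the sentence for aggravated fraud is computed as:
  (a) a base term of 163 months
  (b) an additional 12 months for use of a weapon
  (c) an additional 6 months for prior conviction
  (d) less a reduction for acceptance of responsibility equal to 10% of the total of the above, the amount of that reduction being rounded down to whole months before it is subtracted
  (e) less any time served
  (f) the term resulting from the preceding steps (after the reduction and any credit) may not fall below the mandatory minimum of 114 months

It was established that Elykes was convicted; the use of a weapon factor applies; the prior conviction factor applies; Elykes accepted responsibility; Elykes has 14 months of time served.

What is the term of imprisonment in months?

Use of a weapon enhancement: +12 months
Prior conviction enhancement: +6 months
Adjusted term: 163 months + 12 months + 6 months = 181 months
Acceptance of responsibility reduction: 10% of 181 months = 18 months (rounded down)
After reduction: 181 − 18 = 163 months
Less time served: 163 months − 14 months = 149 months
Minimum 114 months: 149 months meets the minimum, no increase.

149 months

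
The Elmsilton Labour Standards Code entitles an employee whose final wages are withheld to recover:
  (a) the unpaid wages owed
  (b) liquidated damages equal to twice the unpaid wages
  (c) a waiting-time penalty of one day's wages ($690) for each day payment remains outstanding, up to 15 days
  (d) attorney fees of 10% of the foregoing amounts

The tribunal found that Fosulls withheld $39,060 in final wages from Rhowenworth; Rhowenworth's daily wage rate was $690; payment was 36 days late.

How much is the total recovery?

Doubled: 2 × $39,060 = $78,120
Penalty days: min(36, 15) = 15
Waiting-time penalty: 15 × $690 = $10,350
Subtotal: $39,060 + $78,120 + $10,350 = $127,530
Attorney fees: 10% of $127,530 = $12,753
Total award: $127,530 + $12,753 = $140,283

$140,283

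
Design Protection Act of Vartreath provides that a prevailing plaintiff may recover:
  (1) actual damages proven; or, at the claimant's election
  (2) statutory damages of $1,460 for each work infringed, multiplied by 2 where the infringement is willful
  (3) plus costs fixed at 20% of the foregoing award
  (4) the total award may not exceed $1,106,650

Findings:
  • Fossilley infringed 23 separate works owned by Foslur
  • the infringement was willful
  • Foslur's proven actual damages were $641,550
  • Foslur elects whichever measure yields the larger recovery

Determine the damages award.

Statutory damages: 23 × $1,460 = $33,580
Doubled: 2 × $33,580 = $67,160
Greater of actual damages ($641,550) or enhanced statutory damages ($67,160): $641,550
Costs: 20% of $641,550 = $128,310
Award plus costs: $641,550 + $128,310 = $769,860
Cap at $1,106,650: $769,860 is within the cap, no reduction.

$769,860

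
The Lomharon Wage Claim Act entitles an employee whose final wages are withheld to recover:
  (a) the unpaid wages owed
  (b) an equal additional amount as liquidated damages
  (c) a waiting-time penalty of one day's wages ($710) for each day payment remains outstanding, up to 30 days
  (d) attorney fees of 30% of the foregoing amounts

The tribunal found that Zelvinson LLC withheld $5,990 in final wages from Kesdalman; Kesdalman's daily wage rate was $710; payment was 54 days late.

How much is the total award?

$43,264

Liquidated damages (equal amount): $5,990
Penalty days: min(54, 30) = 30
Waiting-time penalty: 30 × $710 = $21,300
Subtotal: $5,990 + $5,990 + $21,300 = $33,280
Attorney fees: 30% of $33,280 = $9,984
Total award: $33,280 + $9,984 = $43,264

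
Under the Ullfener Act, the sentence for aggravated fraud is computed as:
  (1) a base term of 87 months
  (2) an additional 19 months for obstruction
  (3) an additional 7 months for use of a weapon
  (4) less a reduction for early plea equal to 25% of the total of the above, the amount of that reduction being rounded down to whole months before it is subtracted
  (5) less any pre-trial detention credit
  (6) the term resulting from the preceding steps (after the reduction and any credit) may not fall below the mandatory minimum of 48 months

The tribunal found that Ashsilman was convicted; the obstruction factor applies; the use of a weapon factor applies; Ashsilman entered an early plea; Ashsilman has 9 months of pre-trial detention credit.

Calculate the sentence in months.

Obstruction enhancement: +19 months
Use of a weapon enhancement: +7 months
Adjusted term: 87 months + 19 months + 7 months = 113 months
Early plea reduction: 25% of 113 months = 28 months (rounded down)
After reduction: 113 − 28 = 85 months
Less pre-trial detention credit: 85 months − 9 months = 76 months
Minimum 48 months: 76 months meets the minimum, no increase.

76 months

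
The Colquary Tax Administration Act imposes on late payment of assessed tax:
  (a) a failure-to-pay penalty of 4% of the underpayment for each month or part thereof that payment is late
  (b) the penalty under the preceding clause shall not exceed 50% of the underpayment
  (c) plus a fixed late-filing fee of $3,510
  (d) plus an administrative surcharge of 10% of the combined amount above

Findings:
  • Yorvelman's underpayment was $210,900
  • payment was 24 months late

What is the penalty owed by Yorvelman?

Penalty: $119,856

Accrued rate: 4% × 24 = 96%, capped at 50% → 50%
Failure-to-pay penalty: 50% of $210,900 = $105,450
Penalty before surcharge: $105,450 + $3,510 = $108,960
Administrative surcharge: 10% of $108,960 = $10,896
Total penalty: $108,960 + $10,896 = $119,856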